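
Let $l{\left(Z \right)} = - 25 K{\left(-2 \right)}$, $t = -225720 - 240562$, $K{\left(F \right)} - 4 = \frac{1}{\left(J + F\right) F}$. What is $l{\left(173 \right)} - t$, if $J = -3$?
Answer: $\frac{932359}{2} \approx 4.6618 \cdot 10^{5}$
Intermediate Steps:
$K{\left(F \right)} = 4 + \frac{1}{F \left(-3 + F\right)}$ ($K{\left(F \right)} = 4 + \frac{1}{\left(-3 + F\right) F} = 4 + \frac{1}{F \left(-3 + F\right)}$)
$t = -466282$ ($t = -225720 - 240562 = -466282$)
$l{\left(Z \right)} = - \frac{205}{2}$ ($l{\left(Z \right)} = - 25 \frac{1 - -24 + 4 \left(-2\right)^{2}}{\left(-2\right) \left(-3 - 2\right)} = - 25 \left(- \frac{1 + 24 + 4 \cdot 4}{2 \left(-5\right)}\right) = - 25 \left(\left(- \frac{1}{2}\right) \left(- \frac{1}{5}\right) \left(1 + 24 + 16\right)\right) = - 25 \left(\left(- \frac{1}{2}\right) \left(- \frac{1}{5}\right) 41\right) = \left(-25\right) \frac{41}{10} = - \frac{205}{2}$)
$l{\left(173 \right)} - t = - \frac{205}{2} - -466282 = - \frac{205}{2} + 466282 = \frac{932359}{2}$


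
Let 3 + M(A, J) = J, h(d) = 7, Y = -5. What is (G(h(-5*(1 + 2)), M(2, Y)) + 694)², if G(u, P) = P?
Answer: 470596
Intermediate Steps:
M(A, J) = -3 + J
(G(h(-5*(1 + 2)), M(2, Y)) + 694)² = ((-3 - 5) + 694)² = (-8 + 694)² = 686² = 470596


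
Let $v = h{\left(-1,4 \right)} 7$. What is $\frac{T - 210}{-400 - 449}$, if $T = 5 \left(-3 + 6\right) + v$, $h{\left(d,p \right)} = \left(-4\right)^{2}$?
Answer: $\frac{83}{849} \approx 0.097762$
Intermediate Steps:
$h{\left(d,p \right)} = 16$
$v = 112$ ($v = 16 \cdot 7 = 112$)
$T = 127$ ($T = 5 \left(-3 + 6\right) + 112 = 5 \cdot 3 + 112 = 15 + 112 = 127$)
$\frac{T - 210}{-400 - 449} = \frac{127 - 210}{-400 - 449} = \frac{127 - 210}{-849} = \left(-83\right) \left(- \frac{1}{849}\right) = \frac{83}{849}$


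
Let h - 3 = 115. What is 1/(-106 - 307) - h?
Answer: -48735/413 ≈ -118.00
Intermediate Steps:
h = 118 (h = 3 + 115 = 118)
1/(-106 - 307) - h = 1/(-106 - 307) - 1*118 = 1/(-413) - 118 = -1/413 - 118 = -48735/413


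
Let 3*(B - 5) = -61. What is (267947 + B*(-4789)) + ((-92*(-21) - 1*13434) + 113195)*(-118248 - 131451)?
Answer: -76176897086/3 ≈ -2.5392e+10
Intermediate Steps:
B = -46/3 (B = 5 + (⅓)*(-61) = 5 - 61/3 = -46/3 ≈ -15.333)
(267947 + B*(-4789)) + ((-92*(-21) - 1*13434) + 113195)*(-118248 - 131451) = (267947 - 46/3*(-4789)) + ((-92*(-21) - 1*13434) + 113195)*(-118248 - 131451) = (267947 + 220294/3) + ((1932 - 13434) + 113195)*(-249699) = 1024135/3 + (-11502 + 113195)*(-249699) = 1024135/3 + 101693*(-249699) = 1024135/3 - 25392640407 = -76176897086/3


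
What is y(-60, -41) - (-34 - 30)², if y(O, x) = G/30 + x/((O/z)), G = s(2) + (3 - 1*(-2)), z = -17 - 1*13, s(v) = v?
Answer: -61744/15 ≈ -4116.3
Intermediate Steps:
z = -30 (z = -17 - 13 = -30)
G = 7 (G = 2 + (3 - 1*(-2)) = 2 + (3 + 2) = 2 + 5 = 7)
y(O, x) = 7/30 - 30*x/O (y(O, x) = 7/30 + x/((O/(-30))) = 7*(1/30) + x/((O*(-1/30))) = 7/30 + x/((-O/30)) = 7/30 + x*(-30/O) = 7/30 - 30*x/O)
y(-60, -41) - (-34 - 30)² = (7/30 - 30*(-41)/(-60)) - (-34 - 30)² = (7/30 - 30*(-41)*(-1/60)) - 1*(-64)² = (7/30 - 41/2) - 1*4096 = -304/15 - 4096 = -61744/15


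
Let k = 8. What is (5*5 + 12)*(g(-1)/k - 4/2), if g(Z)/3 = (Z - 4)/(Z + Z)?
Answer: -629/16 ≈ -39.313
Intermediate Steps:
g(Z) = 3*(-4 + Z)/(2*Z) (g(Z) = 3*((Z - 4)/(Z + Z)) = 3*((-4 + Z)/((2*Z))) = 3*((-4 + Z)*(1/(2*Z))) = 3*((-4 + Z)/(2*Z)) = 3*(-4 + Z)/(2*Z))
(5*5 + 12)*(g(-1)/k - 4/2) = (5*5 + 12)*((3/2 - 6/(-1))/8 - 4/2) = (25 + 12)*((3/2 - 6*(-1))*(⅛) - 4*½) = 37*((3/2 + 6)*(⅛) - 2) = 37*((15/2)*(⅛) - 2) = 37*(15/16 - 2) = 37*(-17/16) = -629/16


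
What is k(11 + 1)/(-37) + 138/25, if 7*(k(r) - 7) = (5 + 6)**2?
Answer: 31492/6475 ≈ 4.8636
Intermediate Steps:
k(r) = 170/7 (k(r) = 7 + (5 + 6)**2/7 = 7 + (1/7)*11**2 = 7 + (1/7)*121 = 7 + 121/7 = 170/7)
k(11 + 1)/(-37) + 138/25 = (170/7)/(-37) + 138/25 = (170/7)*(-1/37) + 138*(1/25) = -170/259 + 138/25 = 31492/6475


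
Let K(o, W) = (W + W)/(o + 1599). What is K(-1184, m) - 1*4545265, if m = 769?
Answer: -1886283437/415 ≈ -4.5453e+6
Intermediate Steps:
K(o, W) = 2*W/(1599 + o) (K(o, W) = (2*W)/(1599 + o) = 2*W/(1599 + o))
K(-1184, m) - 1*4545265 = 2*769/(1599 - 1184) - 1*4545265 = 2*769/415 - 4545265 = 2*769*(1/415) - 4545265 = 1538/415 - 4545265 = -1886283437/415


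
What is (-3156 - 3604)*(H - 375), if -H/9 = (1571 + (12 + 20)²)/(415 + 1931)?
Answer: 1017498300/391 ≈ 2.6023e+6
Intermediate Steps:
H = -7785/782 (H = -9*(1571 + (12 + 20)²)/(415 + 1931) = -9*(1571 + 32²)/2346 = -9*(1571 + 1024)/2346 = -23355/2346 = -9*865/782 = -7785/782 ≈ -9.9552)
(-3156 - 3604)*(H - 375) = (-3156 - 3604)*(-7785/782 - 375) = -6760*(-301035/782) = 1017498300/391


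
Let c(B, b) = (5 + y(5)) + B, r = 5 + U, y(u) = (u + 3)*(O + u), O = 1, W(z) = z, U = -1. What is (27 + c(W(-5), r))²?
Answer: 5625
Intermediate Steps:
y(u) = (1 + u)*(3 + u) (y(u) = (u + 3)*(1 + u) = (3 + u)*(1 + u) = (1 + u)*(3 + u))
r = 4 (r = 5 - 1 = 4)
c(B, b) = 53 + B (c(B, b) = (5 + (3 + 5² + 4*5)) + B = (5 + (3 + 25 + 20)) + B = (5 + 48) + B = 53 + B)
(27 + c(W(-5), r))² = (27 + (53 - 5))² = (27 + 48)² = 75² = 5625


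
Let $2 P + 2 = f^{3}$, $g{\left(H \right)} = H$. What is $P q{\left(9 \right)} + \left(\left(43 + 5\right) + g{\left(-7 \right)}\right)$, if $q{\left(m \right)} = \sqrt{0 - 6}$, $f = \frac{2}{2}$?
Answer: $41 - \frac{i \sqrt{6}}{2} \approx 41.0 - 1.2247 i$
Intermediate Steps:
$f = 1$ ($f = 2 \cdot \frac{1}{2} = 1$)
$P = - \frac{1}{2}$ ($P = -1 + \frac{1^{3}}{2} = -1 + \frac{1}{2} \cdot 1 = -1 + \frac{1}{2} = - \frac{1}{2} \approx -0.5$)
$q{\left(m \right)} = i \sqrt{6}$ ($q{\left(m \right)} = \sqrt{-6} = i \sqrt{6}$)
$P q{\left(9 \right)} + \left(\left(43 + 5\right) + g{\left(-7 \right)}\right) = - \frac{i \sqrt{6}}{2} + \left(\left(43 + 5\right) - 7\right) = - \frac{i \sqrt{6}}{2} + \left(48 - 7\right) = - \frac{i \sqrt{6}}{2} + 41 = 41 - \frac{i \sqrt{6}}{2}$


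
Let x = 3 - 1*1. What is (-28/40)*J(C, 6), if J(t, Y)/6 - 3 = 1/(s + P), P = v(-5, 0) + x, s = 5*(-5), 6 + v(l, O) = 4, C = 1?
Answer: -1554/125 ≈ -12.432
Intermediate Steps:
v(l, O) = -2 (v(l, O) = -6 + 4 = -2)
x = 2 (x = 3 - 1 = 2)
s = -25
P = 0 (P = -2 + 2 = 0)
J(t, Y) = 444/25 (J(t, Y) = 18 + 6/(-25 + 0) = 18 + 6/(-25) = 18 + 6*(-1/25) = 18 - 6/25 = 444/25)
(-28/40)*J(C, 6) = (-28/40)*(444/25) = ((1/40)*(-28))*(444/25) = -7/10*444/25 = -1554/125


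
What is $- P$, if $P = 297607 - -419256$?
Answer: $-716863$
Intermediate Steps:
$P = 716863$ ($P = 297607 + 419256 = 716863$)
$- P = \left(-1\right) 716863 = -716863$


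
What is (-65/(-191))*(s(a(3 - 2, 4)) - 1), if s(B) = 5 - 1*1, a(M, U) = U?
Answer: 195/191 ≈ 1.0209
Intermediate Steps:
s(B) = 4 (s(B) = 5 - 1 = 4)
(-65/(-191))*(s(a(3 - 2, 4)) - 1) = (-65/(-191))*(4 - 1) = -65*(-1/191)*3 = (65/191)*3 = 195/191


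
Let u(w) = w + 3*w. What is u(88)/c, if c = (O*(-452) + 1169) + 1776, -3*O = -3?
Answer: 352/2493 ≈ 0.14120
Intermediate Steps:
O = 1 (O = -⅓*(-3) = 1)
u(w) = 4*w
c = 2493 (c = (1*(-452) + 1169) + 1776 = (-452 + 1169) + 1776 = 717 + 1776 = 2493)
u(88)/c = (4*88)/2493 = 352*(1/2493) = 352/2493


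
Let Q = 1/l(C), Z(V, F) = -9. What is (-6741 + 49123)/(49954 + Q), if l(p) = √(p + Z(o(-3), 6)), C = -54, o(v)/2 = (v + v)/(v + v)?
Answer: 133380476964/157210333309 + 127146*I*√7/157210333309 ≈ 0.84842 + 2.1398e-6*I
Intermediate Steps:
o(v) = 2 (o(v) = 2*((v + v)/(v + v)) = 2*((2*v)/((2*v))) = 2*((2*v)*(1/(2*v))) = 2*1 = 2)
l(p) = √(-9 + p) (l(p) = √(p - 9) = √(-9 + p))
Q = -I*√7/21 (Q = 1/(√(-9 - 54)) = 1/(√(-63)) = 1/(3*I*√7) = -I*√7/21 ≈ -0.12599*I)
(-6741 + 49123)/(49954 + Q) = (-6741 + 49123)/(49954 - I*√7/21) = 42382/(49954 - I*√7/21)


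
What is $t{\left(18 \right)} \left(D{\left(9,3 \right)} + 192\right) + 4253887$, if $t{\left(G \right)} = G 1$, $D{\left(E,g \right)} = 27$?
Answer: $4257829$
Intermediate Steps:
$t{\left(G \right)} = G$
$t{\left(18 \right)} \left(D{\left(9,3 \right)} + 192\right) + 4253887 = 18 \left(27 + 192\right) + 4253887 = 18 \cdot 219 + 4253887 = 3942 + 4253887 = 4257829$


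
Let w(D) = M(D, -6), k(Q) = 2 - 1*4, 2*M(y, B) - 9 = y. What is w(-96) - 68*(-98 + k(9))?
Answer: 13513/2 ≈ 6756.5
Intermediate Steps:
M(y, B) = 9/2 + y/2
k(Q) = -2 (k(Q) = 2 - 4 = -2)
w(D) = 9/2 + D/2
w(-96) - 68*(-98 + k(9)) = (9/2 + (½)*(-96)) - 68*(-98 - 2) = (9/2 - 48) - 68*(-100) = -87/2 - 1*(-6800) = -87/2 + 6800 = 13513/2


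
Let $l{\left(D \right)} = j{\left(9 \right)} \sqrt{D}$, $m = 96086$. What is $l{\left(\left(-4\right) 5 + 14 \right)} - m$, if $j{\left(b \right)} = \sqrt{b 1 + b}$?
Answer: $-96086 + 6 i \sqrt{3} \approx -96086.0 + 10.392 i$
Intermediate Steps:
$j{\left(b \right)} = \sqrt{2} \sqrt{b}$ ($j{\left(b \right)} = \sqrt{b + b} = \sqrt{2 b} = \sqrt{2} \sqrt{b}$)
$l{\left(D \right)} = 3 \sqrt{2} \sqrt{D}$ ($l{\left(D \right)} = \sqrt{2} \sqrt{9} \sqrt{D} = \sqrt{2} \cdot 3 \sqrt{D} = 3 \sqrt{2} \sqrt{D}$)
$l{\left(\left(-4\right) 5 + 14 \right)} - m = 3 \sqrt{2} \sqrt{\left(-4\right) 5 + 14} - 96086 = 3 \sqrt{2} \sqrt{-20 + 14} - 96086 = 3 \sqrt{2} \sqrt{-6} - 96086 = 3 \sqrt{2} i \sqrt{6} - 96086 = 6 i \sqrt{3} - 96086 = -96086 + 6 i \sqrt{3}$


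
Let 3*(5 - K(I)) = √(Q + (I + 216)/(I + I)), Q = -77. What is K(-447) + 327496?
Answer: 327501 - 11*I*√6258/298 ≈ 3.275e+5 - 2.9201*I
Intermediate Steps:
K(I) = 5 - √(-77 + (216 + I)/(2*I))/3 (K(I) = 5 - √(-77 + (I + 216)/(I + I))/3 = 5 - √(-77 + (216 + I)/((2*I)))/3 = 5 - √(-77 + (216 + I)*(1/(2*I)))/3 = 5 - √(-77 + (216 + I)/(2*I))/3)
K(-447) + 327496 = (5 - √(-34 + 48/(-447))/2) + 327496 = (5 - √(-34 + 48*(-1/447))/2) + 327496 = (5 - √(-34 - 16/149)/2) + 327496 = (5 - 11*I*√6258/298) + 327496 = 327501 - 11*I*√6258/298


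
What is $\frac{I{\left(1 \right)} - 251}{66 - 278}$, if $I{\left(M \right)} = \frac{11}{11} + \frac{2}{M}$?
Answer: $\frac{62}{53} \approx 1.1698$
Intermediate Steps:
$I{\left(M \right)} = 1 + \frac{2}{M}$ ($I{\left(M \right)} = 11 \cdot \frac{1}{11} + \frac{2}{M} = 1 + \frac{2}{M}$)
$\frac{I{\left(1 \right)} - 251}{66 - 278} = \frac{\frac{2 + 1}{1} - 251}{66 - 278} = \frac{1 \cdot 3 - 251}{-212} = \left(3 - 251\right) \left(- \frac{1}{212}\right) = \left(-248\right) \left(- \frac{1}{212}\right) = \frac{62}{53}$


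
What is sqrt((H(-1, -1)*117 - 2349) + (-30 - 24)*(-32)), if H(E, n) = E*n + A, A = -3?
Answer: 3*I*sqrt(95) ≈ 29.24*I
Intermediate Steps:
H(E, n) = -3 + E*n (H(E, n) = E*n - 3 = -3 + E*n)
sqrt((H(-1, -1)*117 - 2349) + (-30 - 24)*(-32)) = sqrt(((-3 - 1*(-1))*117 - 2349) + (-30 - 24)*(-32)) = sqrt(((-3 + 1)*117 - 2349) - 54*(-32)) = sqrt((-2*117 - 2349) + 1728) = sqrt((-234 - 2349) + 1728) = sqrt(-2583 + 1728) = sqrt(-855) = 3*I*sqrt(95)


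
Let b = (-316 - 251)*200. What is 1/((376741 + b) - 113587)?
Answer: 1/149754 ≈ 6.6776e-6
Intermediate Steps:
b = -113400 (b = -567*200 = -113400)
1/((376741 + b) - 113587) = 1/((376741 - 113400) - 113587) = 1/(263341 - 113587) = 1/149754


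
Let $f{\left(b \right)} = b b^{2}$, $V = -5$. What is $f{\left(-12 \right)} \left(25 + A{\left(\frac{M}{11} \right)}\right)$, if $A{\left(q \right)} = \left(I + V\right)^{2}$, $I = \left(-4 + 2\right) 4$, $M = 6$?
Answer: $-335232$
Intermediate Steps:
$f{\left(b \right)} = b^{3}$
$I = -8$ ($I = \left(-2\right) 4 = -8$)
$A{\left(q \right)} = 169$ ($A{\left(q \right)} = \left(-8 - 5\right)^{2} = \left(-13\right)^{2} = 169$)
$f{\left(-12 \right)} \left(25 + A{\left(\frac{M}{11} \right)}\right) = \left(-12\right)^{3} \left(25 + 169\right) = \left(-1728\right) 194 = -335232$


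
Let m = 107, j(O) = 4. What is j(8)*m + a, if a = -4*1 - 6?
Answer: 418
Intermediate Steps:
a = -10 (a = -4 - 6 = -10)
j(8)*m + a = 4*107 - 10 = 428 - 10 = 418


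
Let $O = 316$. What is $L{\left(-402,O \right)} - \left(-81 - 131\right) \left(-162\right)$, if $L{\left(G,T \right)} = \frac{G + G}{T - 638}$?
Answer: $- \frac{5528982}{161} \approx -34342.0$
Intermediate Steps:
$L{\left(G,T \right)} = \frac{2 G}{-638 + T}$
$L{\left(-402,O \right)} - \left(-81 - 131\right) \left(-162\right) = 2 \left(-402\right) \frac{1}{-638 + 316} - \left(-81 - 131\right) \left(-162\right) = 2 \left(-402\right) \frac{1}{-322} - \left(-212\right) \left(-162\right) = 2 \left(-402\right) \left(- \frac{1}{322}\right) - 34344 = \frac{402}{161} - 34344 = - \frac{5528982}{161}$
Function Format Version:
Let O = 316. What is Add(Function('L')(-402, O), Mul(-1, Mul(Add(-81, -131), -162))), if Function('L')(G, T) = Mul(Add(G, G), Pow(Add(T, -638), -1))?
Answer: Rational(-5528982, 161) ≈ -34342.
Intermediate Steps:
Function('L')(G, T) = Mul(2, G, Pow(Add(-638, T), -1)) (Function('L')(G, T) = Mul(Mul(2, G), Pow(Add(-638, T), -1)) = Mul(2, G, Pow(Add(-638, T), -1)))
Add(Function('L')(-402, O), Mul(-1, Mul(Add(-81, -131), -162))) = Add(Mul(2, -402, Pow(Add(-638, 316), -1)), Mul(-1, Mul(Add(-81, -131), -162))) = Add(Mul(2, -402, Pow(-322, -1)), Mul(-1, Mul(-212, -162))) = Add(Mul(2, -402, Rational(-1, 322)), Mul(-1, 34344)) = Add(Rational(402, 161), -34344) = Rational(-5528982, 161)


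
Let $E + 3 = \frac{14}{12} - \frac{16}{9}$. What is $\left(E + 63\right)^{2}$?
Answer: $\frac{1142761}{324} \approx 3527.0$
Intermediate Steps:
$E = - \frac{65}{18}$ ($E = -3 + \left(\frac{14}{12} - \frac{16}{9}\right) = -3 + \left(14 \cdot \frac{1}{12} - \frac{16}{9}\right) = -3 + \left(\frac{7}{6} - \frac{16}{9}\right) = -3 - \frac{11}{18} = - \frac{65}{18} \approx -3.6111$)
$\left(E + 63\right)^{2} = \left(- \frac{65}{18} + 63\right)^{2} = \left(\frac{1069}{18}\right)^{2} = \frac{1142761}{324}$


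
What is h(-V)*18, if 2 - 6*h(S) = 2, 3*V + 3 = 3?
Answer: 0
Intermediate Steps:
V = 0 (V = -1 + (⅓)*3 = -1 + 1 = 0)
h(S) = 0 (h(S) = ⅓ - ⅙*2 = ⅓ - ⅓ = 0)
h(-V)*18 = 0*18 = 0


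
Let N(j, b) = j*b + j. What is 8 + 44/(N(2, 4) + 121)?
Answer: 1092/131 ≈ 8.3359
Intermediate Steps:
N(j, b) = j + b*j (N(j, b) = b*j + j = j + b*j)
8 + 44/(N(2, 4) + 121) = 8 + 44/(2*(1 + 4) + 121) = 8 + 44/(2*5 + 121) = 8 + 44/(10 + 121) = 8 + 44/131 = 1092/131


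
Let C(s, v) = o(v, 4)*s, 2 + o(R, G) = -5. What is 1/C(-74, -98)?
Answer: 1/518 ≈ 0.0019305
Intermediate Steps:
o(R, G) = -7 (o(R, G) = -2 - 5 = -7)
C(s, v) = -7*s
1/C(-74, -98) = 1/(-7*(-74)) = 1/518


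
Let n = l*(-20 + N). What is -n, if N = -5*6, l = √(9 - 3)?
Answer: 50*√6 ≈ 122.47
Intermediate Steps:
l = √6 ≈ 2.4495
N = -30
n = -50*√6 (n = √6*(-20 - 30) = √6*(-50) = -50*√6 ≈ -122.47)
-n = -(-50)*√6 = 50*√6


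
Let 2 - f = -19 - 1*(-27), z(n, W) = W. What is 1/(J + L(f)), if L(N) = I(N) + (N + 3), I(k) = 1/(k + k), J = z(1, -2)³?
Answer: -12/133 ≈ -0.090226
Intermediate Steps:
J = -8 (J = (-2)³ = -8)
I(k) = 1/(2*k)
f = -6 (f = 2 - (-19 - 1*(-27)) = 2 - (-19 + 27) = 2 - 1*8 = 2 - 8 = -6)
L(N) = 3 + N + 1/(2*N) (L(N) = 1/(2*N) + (N + 3) = 1/(2*N) + (3 + N) = 3 + N + 1/(2*N))
1/(J + L(f)) = 1/(-8 + (3 - 6 + (½)/(-6))) = 1/(-8 + (3 - 6 + (½)*(-⅙))) = 1/(-8 + (3 - 6 - 1/12)) = 1/(-8 - 37/12) = 1/(-133/12) = -12/133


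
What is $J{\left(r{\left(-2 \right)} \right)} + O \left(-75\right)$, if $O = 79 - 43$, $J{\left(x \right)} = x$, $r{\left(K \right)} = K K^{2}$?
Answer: $-2708$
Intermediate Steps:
$r{\left(K \right)} = K^{3}$
$O = 36$ ($O = 79 - 43 = 36$)
$J{\left(r{\left(-2 \right)} \right)} + O \left(-75\right) = \left(-2\right)^{3} + 36 \left(-75\right) = -8 - 2700 = -2708$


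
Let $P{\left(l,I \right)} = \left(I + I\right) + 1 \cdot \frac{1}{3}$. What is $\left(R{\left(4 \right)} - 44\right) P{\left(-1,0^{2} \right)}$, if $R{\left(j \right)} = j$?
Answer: $- \frac{40}{3} \approx -13.333$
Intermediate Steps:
$P{\left(l,I \right)} = \frac{1}{3} + 2 I$ ($P{\left(l,I \right)} = 2 I + 1 \cdot \frac{1}{3} = 2 I + \frac{1}{3} = \frac{1}{3} + 2 I$)
$\left(R{\left(4 \right)} - 44\right) P{\left(-1,0^{2} \right)} = \left(4 - 44\right) \left(\frac{1}{3} + 2 \cdot 0^{2}\right) = - 40 \left(\frac{1}{3} + 2 \cdot 0\right) = - 40 \left(\frac{1}{3} + 0\right) = \left(-40\right) \frac{1}{3} = - \frac{40}{3}$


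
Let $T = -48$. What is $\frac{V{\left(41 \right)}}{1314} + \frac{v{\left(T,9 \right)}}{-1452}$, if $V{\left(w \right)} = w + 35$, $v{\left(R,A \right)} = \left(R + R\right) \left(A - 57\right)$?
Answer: $- \frac{247690}{79497} \approx -3.1157$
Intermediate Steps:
$v{\left(R,A \right)} = 2 R \left(-57 + A\right)$
$V{\left(w \right)} = 35 + w$
$\frac{V{\left(41 \right)}}{1314} + \frac{v{\left(T,9 \right)}}{-1452} = \frac{35 + 41}{1314} + \frac{2 \left(-48\right) \left(-57 + 9\right)}{-1452} = 76 \cdot \frac{1}{1314} + 2 \left(-48\right) \left(-48\right) \left(- \frac{1}{1452}\right) = \frac{38}{657} + 4608 \left(- \frac{1}{1452}\right) = \frac{38}{657} - \frac{384}{121} = - \frac{247690}{79497}$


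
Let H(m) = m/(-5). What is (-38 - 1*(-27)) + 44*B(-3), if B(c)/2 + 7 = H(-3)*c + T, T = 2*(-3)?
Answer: -6567/5 ≈ -1313.4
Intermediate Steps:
H(m) = -m/5 (H(m) = m*(-1/5) = -m/5)
T = -6
B(c) = -26 + 6*c/5 (B(c) = -14 + 2*((-1/5*(-3))*c - 6) = -14 + 2*(3*c/5 - 6) = -14 + 2*(-6 + 3*c/5) = -14 + (-12 + 6*c/5) = -26 + 6*c/5)
(-38 - 1*(-27)) + 44*B(-3) = (-38 - 1*(-27)) + 44*(-26 + (6/5)*(-3)) = (-38 + 27) + 44*(-26 - 18/5) = -11 + 44*(-148/5) = -11 - 6512/5 = -6567/5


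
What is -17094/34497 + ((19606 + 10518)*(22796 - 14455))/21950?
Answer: 3290618372/287475 ≈ 11447.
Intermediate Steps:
-17094/34497 + ((19606 + 10518)*(22796 - 14455))/21950 = -17094*1/34497 + (30124*8341)*(1/21950) = -5698/11499 + 251264284*(1/21950) = -5698/11499 + 286178/25 = 3290618372/287475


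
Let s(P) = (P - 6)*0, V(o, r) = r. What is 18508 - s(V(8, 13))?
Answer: 18508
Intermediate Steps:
s(P) = 0 (s(P) = (-6 + P)*0 = 0)
18508 - s(V(8, 13)) = 18508 - 1*0 = 18508 + 0 = 18508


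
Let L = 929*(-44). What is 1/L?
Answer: -1/40876 ≈ -2.4464e-5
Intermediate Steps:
L = -40876
1/L = 1/(-40876) = -1/40876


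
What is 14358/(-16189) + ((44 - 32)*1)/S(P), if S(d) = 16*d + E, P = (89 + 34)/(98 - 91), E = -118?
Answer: -7518480/9243919 ≈ -0.81334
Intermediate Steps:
P = 123/7 ≈ 17.571
S(d) = -118 + 16*d (S(d) = 16*d - 118 = -118 + 16*d)
14358/(-16189) + ((44 - 32)*1)/S(P) = 14358/(-16189) + ((44 - 32)*1)/(-118 + 16*(123/7)) = 14358*(-1/16189) + (12*1)/(-118 + 1968/7) = -14358/16189 + 12/(1142/7) = -14358/16189 + 12*(7/1142) = -14358/16189 + 42/571 = -7518480/9243919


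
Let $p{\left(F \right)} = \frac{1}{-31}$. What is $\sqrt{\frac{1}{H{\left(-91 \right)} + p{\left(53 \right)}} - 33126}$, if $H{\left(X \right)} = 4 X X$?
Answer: $\frac{i \sqrt{34928271232462641}}{1026843} \approx 182.01 i$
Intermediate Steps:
$p{\left(F \right)} = - \frac{1}{31}$
$H{\left(X \right)} = 4 X^{2}$
$\sqrt{\frac{1}{H{\left(-91 \right)} + p{\left(53 \right)}} - 33126} = \sqrt{\frac{1}{4 \left(-91\right)^{2} - \frac{1}{31}} - 33126} = \sqrt{\frac{1}{4 \cdot 8281 - \frac{1}{31}} - 33126} = \sqrt{\frac{1}{33124 - \frac{1}{31}} - 33126} = \sqrt{\frac{1}{\frac{1026843}{31}} - 33126} = \sqrt{\frac{31}{1026843} - 33126} = \sqrt{- \frac{34015201187}{1026843}} = \frac{i \sqrt{34928271232462641}}{1026843}$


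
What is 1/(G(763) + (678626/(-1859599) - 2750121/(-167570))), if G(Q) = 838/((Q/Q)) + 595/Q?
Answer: 33965817482870/29034886290411441 ≈ 0.0011698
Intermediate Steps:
G(Q) = 838 + 595/Q (G(Q) = 838/1 + 595/Q = 838*1 + 595/Q = 838 + 595/Q)
1/(G(763) + (678626/(-1859599) - 2750121/(-167570))) = 1/((838 + 595/763) + (678626/(-1859599) - 2750121/(-167570))) = 1/((838 + 595*(1/763)) + (678626*(-1/1859599) - 2750121*(-1/167570))) = 1/((838 + 85/109) + (-678626/1859599 + 2750121/167570)) = 1/(91427/109 + 5000404902659/311613004430) = 1/(29034886290411441/33965817482870) = 33965817482870/29034886290411441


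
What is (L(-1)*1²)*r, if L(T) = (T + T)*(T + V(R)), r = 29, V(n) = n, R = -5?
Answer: 348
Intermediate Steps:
L(T) = 2*T*(-5 + T) (L(T) = (T + T)*(T - 5) = (2*T)*(-5 + T) = 2*T*(-5 + T))
(L(-1)*1²)*r = ((2*(-1)*(-5 - 1))*1²)*29 = ((2*(-1)*(-6))*1)*29 = (12*1)*29 = 12*29 = 348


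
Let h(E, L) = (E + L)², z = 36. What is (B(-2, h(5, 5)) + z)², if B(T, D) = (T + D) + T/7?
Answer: 876096/49 ≈ 17880.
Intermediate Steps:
B(T, D) = D + 8*T/7 (B(T, D) = (D + T) + T*(⅐) = (D + T) + T/7 = D + 8*T/7)
(B(-2, h(5, 5)) + z)² = (((5 + 5)² + (8/7)*(-2)) + 36)² = ((10² - 16/7) + 36)² = ((100 - 16/7) + 36)² = (684/7 + 36)² = (936/7)² = 876096/49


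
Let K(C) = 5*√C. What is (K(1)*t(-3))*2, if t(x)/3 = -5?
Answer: -150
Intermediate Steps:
t(x) = -15 (t(x) = 3*(-5) = -15)
(K(1)*t(-3))*2 = ((5*√1)*(-15))*2 = ((5*1)*(-15))*2 = (5*(-15))*2 = -75*2 = -150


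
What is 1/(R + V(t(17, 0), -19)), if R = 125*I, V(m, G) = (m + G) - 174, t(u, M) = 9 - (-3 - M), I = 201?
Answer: 1/24944 ≈ 4.0090e-5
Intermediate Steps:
t(u, M) = 12 + M (t(u, M) = 9 + (3 + M) = 12 + M)
V(m, G) = -174 + G + m (V(m, G) = (G + m) - 174 = -174 + G + m)
R = 25125 (R = 125*201 = 25125)
1/(R + V(t(17, 0), -19)) = 1/(25125 + (-174 - 19 + (12 + 0))) = 1/(25125 + (-174 - 19 + 12)) = 1/(25125 - 181) = 1/24944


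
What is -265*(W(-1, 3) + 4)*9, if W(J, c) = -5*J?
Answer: -21465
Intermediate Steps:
-265*(W(-1, 3) + 4)*9 = -265*(-5*(-1) + 4)*9 = -265*(5 + 4)*9 = -2385*9 = -265*81 = -21465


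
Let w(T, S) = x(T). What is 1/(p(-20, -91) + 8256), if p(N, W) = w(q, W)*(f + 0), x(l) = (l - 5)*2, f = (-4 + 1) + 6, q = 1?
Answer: 1/8232 ≈ 0.00012148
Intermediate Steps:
f = 3 (f = -3 + 6 = 3)
x(l) = -10 + 2*l (x(l) = (-5 + l)*2 = -10 + 2*l)
w(T, S) = -10 + 2*T
p(N, W) = -24 (p(N, W) = (-10 + 2*1)*(3 + 0) = (-10 + 2)*3 = -8*3 = -24)
1/(p(-20, -91) + 8256) = 1/(-24 + 8256) = 1/8232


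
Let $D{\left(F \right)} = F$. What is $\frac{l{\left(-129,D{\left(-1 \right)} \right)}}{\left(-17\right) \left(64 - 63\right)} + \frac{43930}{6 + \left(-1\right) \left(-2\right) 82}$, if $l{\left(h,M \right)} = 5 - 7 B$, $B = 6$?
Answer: $\frac{4430}{17} \approx 260.59$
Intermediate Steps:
$l{\left(h,M \right)} = -37$ ($l{\left(h,M \right)} = 5 - 42 = -37$)
$\frac{l{\left(-129,D{\left(-1 \right)} \right)}}{\left(-17\right) \left(64 - 63\right)} + \frac{43930}{6 + \left(-1\right) \left(-2\right) 82} = - \frac{37}{\left(-17\right) \left(64 - 63\right)} + \frac{43930}{6 + \left(-1\right) \left(-2\right) 82} = - \frac{37}{\left(-17\right) 1} + \frac{43930}{6 + 2 \cdot 82} = - \frac{37}{-17} + \frac{43930}{6 + 164} = \left(-37\right) \left(- \frac{1}{17}\right) + \frac{43930}{170} = \frac{37}{17} + 43930 \cdot \frac{1}{170} = \frac{37}{17} + \frac{4393}{17} = \frac{4430}{17}$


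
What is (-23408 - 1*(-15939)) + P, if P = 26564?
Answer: 19095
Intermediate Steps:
(-23408 - 1*(-15939)) + P = (-23408 - 1*(-15939)) + 26564 = (-23408 + 15939) + 26564 = -7469 + 26564 = 19095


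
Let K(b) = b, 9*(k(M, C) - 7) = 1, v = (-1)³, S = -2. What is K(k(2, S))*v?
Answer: -64/9 ≈ -7.1111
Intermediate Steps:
v = -1
k(M, C) = 64/9 (k(M, C) = 7 + (⅑)*1 = 7 + ⅑ = 64/9)
K(k(2, S))*v = (64/9)*(-1) = -64/9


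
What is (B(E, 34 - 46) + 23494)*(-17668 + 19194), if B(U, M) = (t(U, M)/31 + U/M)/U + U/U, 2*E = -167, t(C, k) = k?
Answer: 1113673648633/31062 ≈ 3.5853e+7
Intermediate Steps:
E = -167/2 (E = (½)*(-167) = -167/2 ≈ -83.500)
B(U, M) = 1 + (M/31 + U/M)/U (B(U, M) = (M/31 + U/M)/U + U/U = (M*(1/31) + U/M)/U + 1 = (M/31 + U/M)/U + 1 = 1 + (M/31 + U/M)/U)
(B(E, 34 - 46) + 23494)*(-17668 + 19194) = ((1 + 1/(34 - 46) + (34 - 46)/(31*(-167/2))) + 23494)*(-17668 + 19194) = ((1 + 1/(-12) + (1/31)*(-12)*(-2/167)) + 23494)*1526 = ((1 - 1/12 + 24/5177) + 23494)*1526 = (57235/62124 + 23494)*1526 = (1459598491/62124)*1526 = 1113673648633/31062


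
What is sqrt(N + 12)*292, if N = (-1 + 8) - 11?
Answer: 584*sqrt(2) ≈ 825.90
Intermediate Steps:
N = -4 (N = 7 - 11 = -4)
sqrt(N + 12)*292 = sqrt(-4 + 12)*292 = sqrt(8)*292 = (2*sqrt(2))*292 = 584*sqrt(2)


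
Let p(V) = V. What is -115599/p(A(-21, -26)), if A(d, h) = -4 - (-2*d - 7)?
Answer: 38533/13 ≈ 2964.1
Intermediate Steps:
A(d, h) = 3 + 2*d (A(d, h) = -4 - (-7 - 2*d) = -4 + (7 + 2*d) = 3 + 2*d)
-115599/p(A(-21, -26)) = -115599/(3 + 2*(-21)) = -115599/(3 - 42) = -115599/(-39) = -115599*(-1/39) = 38533/13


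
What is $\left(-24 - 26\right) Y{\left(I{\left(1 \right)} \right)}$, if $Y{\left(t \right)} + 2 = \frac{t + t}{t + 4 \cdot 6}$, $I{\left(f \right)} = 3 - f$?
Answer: $\frac{1200}{13} \approx 92.308$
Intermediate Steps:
$Y{\left(t \right)} = -2 + \frac{2 t}{24 + t}$ ($Y{\left(t \right)} = -2 + \frac{t + t}{t + 4 \cdot 6} = -2 + \frac{2 t}{t + 24} = -2 + \frac{2 t}{24 + t}$)
$\left(-24 - 26\right) Y{\left(I{\left(1 \right)} \right)} = \left(-24 - 26\right) \left(- \frac{48}{24 + \left(3 - 1\right)}\right) = - 50 \left(- \frac{48}{24 + \left(3 - 1\right)}\right) = - 50 \left(- \frac{48}{24 + 2}\right) = - 50 \left(- \frac{48}{26}\right) = - 50 \left(\left(-48\right) \frac{1}{26}\right) = \left(-50\right) \left(- \frac{24}{13}\right) = \frac{1200}{13}$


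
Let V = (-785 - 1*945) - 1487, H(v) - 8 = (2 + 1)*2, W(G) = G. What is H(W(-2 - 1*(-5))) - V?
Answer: 3231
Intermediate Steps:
H(v) = 14 (H(v) = 8 + (2 + 1)*2 = 8 + 3*2 = 8 + 6 = 14)
V = -3217 (V = (-785 - 945) - 1487 = -1730 - 1487 = -3217)
H(W(-2 - 1*(-5))) - V = 14 - 1*(-3217) = 14 + 3217 = 3231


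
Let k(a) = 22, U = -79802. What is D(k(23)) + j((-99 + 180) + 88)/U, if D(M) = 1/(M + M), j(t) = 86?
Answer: 38009/1755644 ≈ 0.021650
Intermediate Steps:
D(M) = 1/(2*M)
D(k(23)) + j((-99 + 180) + 88)/U = (½)/22 + 86/(-79802) = (½)*(1/22) + 86*(-1/79802) = 1/44 - 43/39901 = 38009/1755644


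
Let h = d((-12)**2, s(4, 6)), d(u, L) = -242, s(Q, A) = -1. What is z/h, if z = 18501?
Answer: -18501/242 ≈ -76.450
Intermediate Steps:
h = -242
z/h = 18501/(-242) = 18501*(-1/242) = -18501/242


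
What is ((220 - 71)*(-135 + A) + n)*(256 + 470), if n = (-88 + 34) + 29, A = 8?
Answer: -13756248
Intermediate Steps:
n = -25 (n = -54 + 29 = -25)
((220 - 71)*(-135 + A) + n)*(256 + 470) = ((220 - 71)*(-135 + 8) - 25)*(256 + 470) = (149*(-127) - 25)*726 = (-18923 - 25)*726 = -18948*726 = -13756248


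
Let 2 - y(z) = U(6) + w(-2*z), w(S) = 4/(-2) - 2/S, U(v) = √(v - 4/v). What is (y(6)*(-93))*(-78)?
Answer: 27807 - 9672*√3 ≈ 11055.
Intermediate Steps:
w(S) = -2 - 2/S (w(S) = 4*(-½) - 2/S = -2 - 2/S)
y(z) = 4 - 1/z - 4*√3/3 (y(z) = 2 - (√(6 - 4/6) + (-2 - 2*(-1/(2*z)))) = 2 - (√(6 - 4*⅙) + (-2 - (-1)/z)) = 2 - (√(6 - ⅔) + (-2 + 1/z)) = 2 - (√(16/3) + (-2 + 1/z)) = 2 - (4*√3/3 + (-2 + 1/z)) = 2 - (-2 + 1/z + 4*√3/3) = 2 + (2 - 1/z - 4*√3/3) = 4 - 1/z - 4*√3/3)
(y(6)*(-93))*(-78) = ((4 - 1/6 - 4*√3/3)*(-93))*(-78) = ((4 - 1*⅙ - 4*√3/3)*(-93))*(-78) = ((4 - ⅙ - 4*√3/3)*(-93))*(-78) = ((23/6 - 4*√3/3)*(-93))*(-78) = (-713/2 + 124*√3)*(-78) = 27807 - 9672*√3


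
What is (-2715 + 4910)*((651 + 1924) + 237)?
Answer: 6172340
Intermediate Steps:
(-2715 + 4910)*((651 + 1924) + 237) = 2195*(2575 + 237) = 2195*2812 = 6172340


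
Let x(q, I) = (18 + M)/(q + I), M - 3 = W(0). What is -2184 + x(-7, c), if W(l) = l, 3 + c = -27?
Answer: -80829/37 ≈ -2184.6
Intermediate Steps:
c = -30 (c = -3 - 27 = -30)
M = 3 (M = 3 + 0 = 3)
x(q, I) = 21/(I + q) (x(q, I) = (18 + 3)/(q + I) = 21/(I + q))
-2184 + x(-7, c) = -2184 + 21/(-30 - 7) = -2184 + 21/(-37) = -2184 + 21*(-1/37) = -2184 - 21/37 = -80829/37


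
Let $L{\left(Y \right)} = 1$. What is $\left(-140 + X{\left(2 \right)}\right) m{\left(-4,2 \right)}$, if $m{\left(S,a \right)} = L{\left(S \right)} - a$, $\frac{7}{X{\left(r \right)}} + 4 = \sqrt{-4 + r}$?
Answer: $\frac{1274}{9} + \frac{7 i \sqrt{2}}{18} \approx 141.56 + 0.54997 i$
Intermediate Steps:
$X{\left(r \right)} = \frac{7}{-4 + \sqrt{-4 + r}}$
$m{\left(S,a \right)} = 1 - a$
$\left(-140 + X{\left(2 \right)}\right) m{\left(-4,2 \right)} = \left(-140 + \frac{7}{-4 + \sqrt{-4 + 2}}\right) \left(1 - 2\right) = \left(-140 + \frac{7}{-4 + \sqrt{-2}}\right) \left(1 - 2\right) = \left(-140 + \frac{7}{-4 + i \sqrt{2}}\right) \left(-1\right) = 140 - \frac{7}{-4 + i \sqrt{2}}$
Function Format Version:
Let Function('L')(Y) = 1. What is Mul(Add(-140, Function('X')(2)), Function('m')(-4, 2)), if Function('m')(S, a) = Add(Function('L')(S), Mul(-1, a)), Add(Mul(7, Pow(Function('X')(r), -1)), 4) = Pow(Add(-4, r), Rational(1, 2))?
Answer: Add(Rational(1274, 9), Mul(Rational(7, 18), I, Pow(2, Rational(1, 2)))) ≈ Add(141.56, Mul(0.54997, I))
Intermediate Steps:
Function('X')(r) = Mul(7, Pow(Add(-4, Pow(Add(-4, r), Rational(1, 2))), -1))
Function('m')(S, a) = Add(1, Mul(-1, a))
Mul(Add(-140, Function('X')(2)), Function('m')(-4, 2)) = Mul(Add(-140, Mul(7, Pow(Add(-4, Pow(Add(-4, 2), Rational(1, 2))), -1))), Add(1, Mul(-1, 2))) = Mul(Add(-140, Mul(7, Pow(Add(-4, Pow(-2, Rational(1, 2))), -1))), Add(1, -2)) = Mul(Add(-140, Mul(7, Pow(Add(-4, Mul(I, Pow(2, Rational(1, 2)))), -1))), -1) = Add(140, Mul(-7, Pow(Add(-4, Mul(I, Pow(2, Rational(1, 2)))), -1)))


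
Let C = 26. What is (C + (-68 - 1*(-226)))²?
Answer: 33856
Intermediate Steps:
(C + (-68 - 1*(-226)))² = (26 + (-68 - 1*(-226)))² = (26 + (-68 + 226))² = (26 + 158)² = 184² = 33856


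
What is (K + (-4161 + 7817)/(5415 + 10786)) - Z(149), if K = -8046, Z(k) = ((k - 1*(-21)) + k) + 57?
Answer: -136441166/16201 ≈ -8421.8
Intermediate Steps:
Z(k) = 78 + 2*k (Z(k) = ((k + 21) + k) + 57 = ((21 + k) + k) + 57 = (21 + 2*k) + 57 = 78 + 2*k)
(K + (-4161 + 7817)/(5415 + 10786)) - Z(149) = (-8046 + (-4161 + 7817)/(5415 + 10786)) - (78 + 2*149) = (-8046 + 3656/16201) - (78 + 298) = (-8046 + 3656*(1/16201)) - 1*376 = (-8046 + 3656/16201) - 376 = -130349590/16201 - 376 = -136441166/16201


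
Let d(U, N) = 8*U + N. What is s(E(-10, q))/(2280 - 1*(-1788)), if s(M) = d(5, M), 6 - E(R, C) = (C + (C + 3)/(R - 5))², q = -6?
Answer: 103/33900 ≈ 0.0030383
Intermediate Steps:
E(R, C) = 6 - (C + (3 + C)/(-5 + R))² (E(R, C) = 6 - (C + (C + 3)/(R - 5))² = 6 - (C + (3 + C)/(-5 + R))²)
d(U, N) = N + 8*U
s(M) = 40 + M (s(M) = M + 8*5 = M + 40 = 40 + M)
s(E(-10, q))/(2280 - 1*(-1788)) = (40 + (6 - (3 - 4*(-6) - 6*(-10))²/(-5 - 10)²))/(2280 - 1*(-1788)) = (40 + (6 - 1*(3 + 24 + 60)²/(-15)²))/(2280 + 1788) = (40 + (6 - 1*1/225*87²))/4068 = (40 + (6 - 1*1/225*7569))*(1/4068) = (40 + (6 - 841/25))*(1/4068) = (40 - 691/25)*(1/4068) = (309/25)*(1/4068) = 103/33900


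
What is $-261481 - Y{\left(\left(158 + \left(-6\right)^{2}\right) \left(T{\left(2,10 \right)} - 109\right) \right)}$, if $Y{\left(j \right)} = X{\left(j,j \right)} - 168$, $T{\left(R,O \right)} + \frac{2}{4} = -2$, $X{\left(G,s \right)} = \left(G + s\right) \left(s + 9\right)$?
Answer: $-935672277$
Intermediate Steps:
$X{\left(G,s \right)} = \left(9 + s\right) \left(G + s\right)$ ($X{\left(G,s \right)} = \left(G + s\right) \left(9 + s\right) = \left(9 + s\right) \left(G + s\right)$)
$T{\left(R,O \right)} = - \frac{5}{2}$ ($T{\left(R,O \right)} = - \frac{1}{2} - 2 = - \frac{5}{2}$)
$Y{\left(j \right)} = -168 + 2 j^{2} + 18 j$ ($Y{\left(j \right)} = \left(j^{2} + 9 j + 9 j + j j\right) - 168 = \left(j^{2} + 9 j + 9 j + j^{2}\right) - 168 = \left(2 j^{2} + 18 j\right) - 168 = -168 + 2 j^{2} + 18 j$)
$-261481 - Y{\left(\left(158 + \left(-6\right)^{2}\right) \left(T{\left(2,10 \right)} - 109\right) \right)} = -261481 - \left(-168 + 2 \left(\left(158 + \left(-6\right)^{2}\right) \left(- \frac{5}{2} - 109\right)\right)^{2} + 18 \left(158 + \left(-6\right)^{2}\right) \left(- \frac{5}{2} - 109\right)\right) = -261481 - \left(-168 + 2 \left(\left(158 + 36\right) \left(- \frac{223}{2}\right)\right)^{2} + 18 \left(158 + 36\right) \left(- \frac{223}{2}\right)\right) = -261481 - \left(-168 + 2 \left(194 \left(- \frac{223}{2}\right)\right)^{2} + 18 \cdot 194 \left(- \frac{223}{2}\right)\right) = -261481 - \left(-168 + 2 \left(-21631\right)^{2} + 18 \left(-21631\right)\right) = -261481 - \left(-168 + 2 \cdot 467900161 - 389358\right) = -261481 - \left(-168 + 935800322 - 389358\right) = -261481 - 935410796 = -935672277$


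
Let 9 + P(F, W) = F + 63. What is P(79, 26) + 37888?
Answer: 38021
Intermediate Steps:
P(F, W) = 54 + F (P(F, W) = -9 + (F + 63) = -9 + (63 + F) = 54 + F)
P(79, 26) + 37888 = (54 + 79) + 37888 = 133 + 37888 = 38021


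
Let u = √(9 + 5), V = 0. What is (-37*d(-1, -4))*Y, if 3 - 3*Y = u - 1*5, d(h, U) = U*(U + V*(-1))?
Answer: -4736/3 + 592*√14/3 ≈ -840.31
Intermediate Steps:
u = √14 ≈ 3.7417
d(h, U) = U² (d(h, U) = U*(U + 0*(-1)) = U*(U + 0) = U*U = U²)
Y = 8/3 - √14/3 (Y = 1 - (√14 - 1*5)/3 = 1 - (√14 - 5)/3 = 1 - (-5 + √14)/3 = 1 + (5/3 - √14/3) = 8/3 - √14/3 ≈ 1.4194)
(-37*d(-1, -4))*Y = (-37*(-4)²)*(8/3 - √14/3) = (-37*16)*(8/3 - √14/3) = -592*(8/3 - √14/3) = -4736/3 + 592*√14/3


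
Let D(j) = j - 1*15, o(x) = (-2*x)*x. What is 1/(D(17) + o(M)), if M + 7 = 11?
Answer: -1/30 ≈ -0.033333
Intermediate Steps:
M = 4 (M = -7 + 11 = 4)
o(x) = -2*x**2
D(j) = -15 + j (D(j) = j - 15 = -15 + j)
1/(D(17) + o(M)) = 1/((-15 + 17) - 2*4**2) = 1/(2 - 2*16) = 1/(2 - 32) = 1/(-30) = -1/30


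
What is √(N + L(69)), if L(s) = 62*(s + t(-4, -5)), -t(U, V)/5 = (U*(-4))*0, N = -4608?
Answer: I*√330 ≈ 18.166*I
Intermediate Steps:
t(U, V) = 0 (t(U, V) = -5*U*(-4)*0 = -5*(-4*U)*0 = -5*0 = 0)
L(s) = 62*s (L(s) = 62*(s + 0) = 62*s)
√(N + L(69)) = √(-4608 + 62*69) = √(-4608 + 4278) = √(-330) = I*√330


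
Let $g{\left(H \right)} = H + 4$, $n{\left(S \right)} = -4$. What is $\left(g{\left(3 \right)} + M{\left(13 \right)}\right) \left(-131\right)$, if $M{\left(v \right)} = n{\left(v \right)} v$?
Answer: $5895$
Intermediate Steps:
$g{\left(H \right)} = 4 + H$
$M{\left(v \right)} = - 4 v$
$\left(g{\left(3 \right)} + M{\left(13 \right)}\right) \left(-131\right) = \left(\left(4 + 3\right) - 52\right) \left(-131\right) = \left(7 - 52\right) \left(-131\right) = \left(-45\right) \left(-131\right) = 5895$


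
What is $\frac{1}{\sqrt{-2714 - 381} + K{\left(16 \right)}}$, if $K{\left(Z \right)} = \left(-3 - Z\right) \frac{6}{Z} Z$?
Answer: $- \frac{114}{16091} - \frac{i \sqrt{3095}}{16091} \approx -0.0070847 - 0.0034574 i$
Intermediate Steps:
$K{\left(Z \right)} = -18 - 6 Z$ ($K{\left(Z \right)} = \frac{6 \left(-3 - Z\right)}{Z} Z = -18 - 6 Z$)
$\frac{1}{\sqrt{-2714 - 381} + K{\left(16 \right)}} = \frac{1}{\sqrt{-2714 - 381} - 114} = \frac{1}{\sqrt{-3095} - 114} = \frac{1}{i \sqrt{3095} - 114} = \frac{1}{-114 + i \sqrt{3095}}$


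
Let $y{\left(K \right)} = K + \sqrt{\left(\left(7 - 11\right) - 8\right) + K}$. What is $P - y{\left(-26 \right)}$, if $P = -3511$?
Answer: $-3485 - i \sqrt{38} \approx -3485.0 - 6.1644 i$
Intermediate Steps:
$y{\left(K \right)} = K + \sqrt{-12 + K}$ ($y{\left(K \right)} = K + \sqrt{\left(-4 - 8\right) + K} = K + \sqrt{-12 + K}$)
$P - y{\left(-26 \right)} = -3511 - \left(-26 + \sqrt{-12 - 26}\right) = -3511 - \left(-26 + \sqrt{-38}\right) = -3511 - \left(-26 + i \sqrt{38}\right) = -3511 + \left(26 - i \sqrt{38}\right) = -3485 - i \sqrt{38}$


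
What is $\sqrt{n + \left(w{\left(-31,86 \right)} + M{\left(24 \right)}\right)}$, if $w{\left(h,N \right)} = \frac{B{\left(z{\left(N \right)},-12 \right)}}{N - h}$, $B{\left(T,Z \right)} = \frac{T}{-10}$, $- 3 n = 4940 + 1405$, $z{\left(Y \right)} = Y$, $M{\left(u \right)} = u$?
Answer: $\frac{i \sqrt{79513070}}{195} \approx 45.728 i$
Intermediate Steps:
$n = -2115$ ($n = - \frac{4940 + 1405}{3} = \left(- \frac{1}{3}\right) 6345 = -2115$)
$B{\left(T,Z \right)} = - \frac{T}{10}$ ($B{\left(T,Z \right)} = T \left(- \frac{1}{10}\right) = - \frac{T}{10}$)
$w{\left(h,N \right)} = - \frac{N}{10 \left(N - h\right)}$ ($w{\left(h,N \right)} = \frac{\left(- \frac{1}{10}\right) N}{N - h} = - \frac{N}{10 \left(N - h\right)}$)
$\sqrt{n + \left(w{\left(-31,86 \right)} + M{\left(24 \right)}\right)} = \sqrt{-2115 + \left(\frac{1}{10} \cdot 86 \frac{1}{-31 - 86} + 24\right)} = \sqrt{-2115 + \left(\frac{1}{10} \cdot 86 \frac{1}{-117} + 24\right)} = \sqrt{-2115 + \left(\frac{1}{10} \cdot 86 \left(- \frac{1}{117}\right) + 24\right)} = \sqrt{-2115 + \left(- \frac{43}{585} + 24\right)} = \sqrt{-2115 + \frac{13997}{585}} = \sqrt{- \frac{1223278}{585}} = \frac{i \sqrt{79513070}}{195}$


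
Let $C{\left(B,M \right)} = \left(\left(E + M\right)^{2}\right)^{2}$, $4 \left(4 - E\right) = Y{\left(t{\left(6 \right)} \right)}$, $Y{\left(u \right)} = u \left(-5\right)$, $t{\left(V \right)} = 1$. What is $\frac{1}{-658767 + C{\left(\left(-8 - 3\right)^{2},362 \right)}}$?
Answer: $\frac{256}{4656627033169} \approx 5.4975 \cdot 10^{-11}$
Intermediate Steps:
$Y{\left(u \right)} = - 5 u$
$E = \frac{21}{4}$ ($E = 4 - \frac{\left(-5\right) 1}{4} = 4 - - \frac{5}{4} = 4 + \frac{5}{4} = \frac{21}{4} \approx 5.25$)
$C{\left(B,M \right)} = \left(\frac{21}{4} + M\right)^{4}$ ($C{\left(B,M \right)} = \left(\left(\frac{21}{4} + M\right)^{2}\right)^{2} = \left(\frac{21}{4} + M\right)^{4}$)
$\frac{1}{-658767 + C{\left(\left(-8 - 3\right)^{2},362 \right)}} = \frac{1}{-658767 + \frac{\left(21 + 4 \cdot 362\right)^{4}}{256}} = \frac{1}{-658767 + \frac{\left(21 + 1448\right)^{4}}{256}} = \frac{1}{-658767 + \frac{1469^{4}}{256}} = \frac{1}{-658767 + \frac{1}{256} \cdot 4656795677521} = \frac{1}{-658767 + \frac{4656795677521}{256}} = \frac{1}{\frac{4656627033169}{256}} = \frac{256}{4656627033169}$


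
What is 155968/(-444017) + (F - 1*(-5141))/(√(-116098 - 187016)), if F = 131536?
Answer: -155968/444017 - 45559*I*√6186/14434 ≈ -0.35127 - 248.25*I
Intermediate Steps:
155968/(-444017) + (F - 1*(-5141))/(√(-116098 - 187016)) = 155968/(-444017) + (131536 - 1*(-5141))/(√(-116098 - 187016)) = 155968*(-1/444017) + (131536 + 5141)/(√(-303114)) = -155968/444017 + 136677/((7*I*√6186)) = -155968/444017 + 136677*(-I*√6186/43302) = -155968/444017 - 45559*I*√6186/14434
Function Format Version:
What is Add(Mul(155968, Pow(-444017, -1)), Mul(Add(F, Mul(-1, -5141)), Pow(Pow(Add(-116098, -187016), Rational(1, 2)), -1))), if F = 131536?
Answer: Add(Rational(-155968, 444017), Mul(Rational(-45559, 14434), I, Pow(6186, Rational(1, 2)))) ≈ Add(-0.35127, Mul(-248.25, I))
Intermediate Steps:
Add(Mul(155968, Pow(-444017, -1)), Mul(Add(F, Mul(-1, -5141)), Pow(Pow(Add(-116098, -187016), Rational(1, 2)), -1))) = Add(Mul(155968, Pow(-444017, -1)), Mul(Add(131536, Mul(-1, -5141)), Pow(Pow(Add(-116098, -187016), Rational(1, 2)), -1))) = Add(Mul(155968, Rational(-1, 444017)), Mul(Add(131536, 5141), Pow(Pow(-303114, Rational(1, 2)), -1))) = Add(Rational(-155968, 444017), Mul(136677, Pow(Mul(7, I, Pow(6186, Rational(1, 2))), -1))) = Add(Rational(-155968, 444017), Mul(136677, Mul(Rational(-1, 43302), I, Pow(6186, Rational(1, 2))))) = Add(Rational(-155968, 444017), Mul(Rational(-45559, 14434), I, Pow(6186, Rational(1, 2))))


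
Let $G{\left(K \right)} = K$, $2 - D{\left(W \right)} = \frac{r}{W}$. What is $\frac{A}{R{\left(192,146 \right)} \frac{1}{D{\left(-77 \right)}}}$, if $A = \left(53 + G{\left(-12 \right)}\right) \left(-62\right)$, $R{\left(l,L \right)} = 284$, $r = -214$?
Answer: $\frac{38130}{5467} \approx 6.9746$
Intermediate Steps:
$D{\left(W \right)} = 2 + \frac{214}{W}$ ($D{\left(W \right)} = 2 - - \frac{214}{W} = 2 + \frac{214}{W}$)
$A = -2542$ ($A = \left(53 - 12\right) \left(-62\right) = 41 \left(-62\right) = -2542$)
$\frac{A}{R{\left(192,146 \right)} \frac{1}{D{\left(-77 \right)}}} = - \frac{2542}{284 \frac{1}{2 + \frac{214}{-77}}} = - \frac{2542}{284 \frac{1}{2 + 214 \left(- \frac{1}{77}\right)}} = - \frac{2542}{284 \frac{1}{2 - \frac{214}{77}}} = - \frac{2542}{284 \frac{1}{- \frac{60}{77}}} = - \frac{2542}{284 \left(- \frac{77}{60}\right)} = - \frac{2542}{- \frac{5467}{15}} = \left(-2542\right) \left(- \frac{15}{5467}\right) = \frac{38130}{5467}$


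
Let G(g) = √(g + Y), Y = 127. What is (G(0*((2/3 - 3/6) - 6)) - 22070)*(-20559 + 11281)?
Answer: 204765460 - 9278*√127 ≈ 2.0466e+8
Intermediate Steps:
G(g) = √(127 + g) (G(g) = √(g + 127) = √(127 + g))
(G(0*((2/3 - 3/6) - 6)) - 22070)*(-20559 + 11281) = (√(127 + 0*((2/3 - 3/6) - 6)) - 22070)*(-20559 + 11281) = (√(127 + 0*((2*(⅓) - 3*⅙) - 6)) - 22070)*(-9278) = (√(127 + 0*((⅔ - ½) - 6)) - 22070)*(-9278) = (√(127 + 0*(⅙ - 6)) - 22070)*(-9278) = (√(127 + 0*(-35/6)) - 22070)*(-9278) = (√(127 + 0) - 22070)*(-9278) = (√127 - 22070)*(-9278) = (-22070 + √127)*(-9278) = 204765460 - 9278*√127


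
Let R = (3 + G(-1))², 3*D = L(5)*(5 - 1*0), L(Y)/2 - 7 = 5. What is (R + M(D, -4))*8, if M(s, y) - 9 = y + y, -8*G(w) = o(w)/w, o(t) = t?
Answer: 593/8 ≈ 74.125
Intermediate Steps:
L(Y) = 24 (L(Y) = 14 + 2*5 = 14 + 10 = 24)
G(w) = -⅛ (G(w) = -w/(8*w) = -⅛*1 = -⅛)
D = 40 (D = (24*(5 - 1*0))/3 = (24*(5 + 0))/3 = (24*5)/3 = (⅓)*120 = 40)
M(s, y) = 9 + 2*y (M(s, y) = 9 + (y + y) = 9 + 2*y)
R = 529/64 (R = (3 - ⅛)² = (23/8)² = 529/64 ≈ 8.2656)
(R + M(D, -4))*8 = (529/64 + (9 + 2*(-4)))*8 = (529/64 + (9 - 8))*8 = (529/64 + 1)*8 = (593/64)*8 = 593/8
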